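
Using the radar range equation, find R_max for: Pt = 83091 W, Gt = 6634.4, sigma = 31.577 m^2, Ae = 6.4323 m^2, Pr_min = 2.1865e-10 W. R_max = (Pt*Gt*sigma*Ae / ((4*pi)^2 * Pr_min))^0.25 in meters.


R^4 = 83091*6634.4*31.577*6.4323 / ((4*pi)^2 * 2.1865e-10) = 3.242826e+18
R_max = 3.242826e+18^0.25 = 42436 m

42436 m


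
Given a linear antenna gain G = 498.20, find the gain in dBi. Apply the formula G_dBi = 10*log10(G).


G_dBi = 10 * log10(498.20) = 26.97 dBi

26.97 dBi


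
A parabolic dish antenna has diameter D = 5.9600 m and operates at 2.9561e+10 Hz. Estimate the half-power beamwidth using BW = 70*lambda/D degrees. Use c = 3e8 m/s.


lambda = c / f = 3.0000e+08 / 2.9561e+10 = 0.01014851 m
BW = 70 * 0.01014851 / 5.9600 = 0.1192 deg

0.1192 deg


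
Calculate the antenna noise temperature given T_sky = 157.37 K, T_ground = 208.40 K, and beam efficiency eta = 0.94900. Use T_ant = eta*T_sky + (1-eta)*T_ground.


T_ant = 0.94900 * 157.37 + (1 - 0.94900) * 208.40 = 160.0 K

160.0 K


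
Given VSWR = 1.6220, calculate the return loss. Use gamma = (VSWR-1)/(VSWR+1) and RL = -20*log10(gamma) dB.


gamma = (1.6220 - 1) / (1.6220 + 1) = 0.2372235
RL = -20 * log10(0.2372235) = 12.50 dB

12.50 dB


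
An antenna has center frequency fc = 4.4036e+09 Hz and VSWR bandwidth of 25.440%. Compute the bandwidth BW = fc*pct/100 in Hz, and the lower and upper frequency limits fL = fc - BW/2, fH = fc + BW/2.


BW = 4.4036e+09 * 25.440/100 = 1.120276e+09 Hz
fL = 4.4036e+09 - 1.120276e+09/2 = 3.843e+09 Hz
fH = 4.4036e+09 + 1.120276e+09/2 = 4.964e+09 Hz

BW=1.120e+09 Hz, fL=3.843e+09 Hz, fH=4.964e+09 Hz


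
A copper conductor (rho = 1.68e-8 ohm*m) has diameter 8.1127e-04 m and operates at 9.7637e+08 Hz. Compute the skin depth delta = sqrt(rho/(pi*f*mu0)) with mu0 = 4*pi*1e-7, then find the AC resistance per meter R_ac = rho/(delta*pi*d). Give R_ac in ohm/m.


delta = sqrt(1.68e-8 / (pi * 9.7637e+08 * 4*pi*1e-7)) = 2.087697e-06 m
R_ac = 1.68e-8 / (2.087697e-06 * pi * 8.1127e-04) = 3.157 ohm/m

3.157 ohm/m


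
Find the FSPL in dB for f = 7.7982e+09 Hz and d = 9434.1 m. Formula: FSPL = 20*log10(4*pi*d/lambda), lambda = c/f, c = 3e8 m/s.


lambda = c / f = 3.0000e+08 / 7.7982e+09 = 0.03847042 m
FSPL = 20 * log10(4*pi*9434.1/0.03847042) = 129.8 dB

129.8 dB


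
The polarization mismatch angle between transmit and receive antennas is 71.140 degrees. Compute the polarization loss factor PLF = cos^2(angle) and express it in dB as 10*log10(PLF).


PLF_linear = cos^2(71.140 deg) = 0.1044950
PLF_dB = 10 * log10(0.1044950) = -9.809 dB

-9.809 dB


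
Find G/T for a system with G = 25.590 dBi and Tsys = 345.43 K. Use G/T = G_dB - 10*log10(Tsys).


G/T = 25.590 - 10*log10(345.43) = 25.590 - 25.38360 = 0.2064 dB/K

0.2064 dB/K


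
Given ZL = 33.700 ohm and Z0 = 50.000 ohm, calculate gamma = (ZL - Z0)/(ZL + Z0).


gamma = (33.700 - 50.000) / (33.700 + 50.000) = -0.1947

-0.1947


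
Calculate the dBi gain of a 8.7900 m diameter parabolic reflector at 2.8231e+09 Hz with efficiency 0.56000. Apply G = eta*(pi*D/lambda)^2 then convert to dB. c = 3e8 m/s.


lambda = c / f = 3.0000e+08 / 2.8231e+09 = 0.1062662 m
G_linear = 0.56000 * (pi * 8.7900 / 0.1062662)^2 = 37815.97
G_dBi = 10 * log10(37815.97) = 45.78 dBi

45.78 dBi


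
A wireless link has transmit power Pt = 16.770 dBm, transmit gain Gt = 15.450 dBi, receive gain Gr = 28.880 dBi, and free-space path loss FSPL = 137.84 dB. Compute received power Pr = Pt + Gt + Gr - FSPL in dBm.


Pr = 16.770 + 15.450 + 28.880 - 137.84 = -76.74 dBm

-76.74 dBm


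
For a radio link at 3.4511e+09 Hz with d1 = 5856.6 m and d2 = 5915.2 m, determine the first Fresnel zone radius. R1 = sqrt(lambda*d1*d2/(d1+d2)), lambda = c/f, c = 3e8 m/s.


lambda = c / f = 3.0000e+08 / 3.4511e+09 = 0.08692881 m
R1 = sqrt(0.08692881 * 5856.6 * 5915.2 / (5856.6 + 5915.2)) = 15.99 m

15.99 m


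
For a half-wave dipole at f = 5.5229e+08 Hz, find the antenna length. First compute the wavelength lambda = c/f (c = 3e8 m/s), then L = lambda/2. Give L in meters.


lambda = c / f = 3.0000e+08 / 5.5229e+08 = 0.5431929 m
L = lambda / 2 = 0.5431929 / 2 = 0.2716 m

0.2716 m


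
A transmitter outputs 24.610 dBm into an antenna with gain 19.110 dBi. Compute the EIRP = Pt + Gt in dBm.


EIRP = Pt + Gt = 24.610 + 19.110 = 43.72 dBm

43.72 dBm


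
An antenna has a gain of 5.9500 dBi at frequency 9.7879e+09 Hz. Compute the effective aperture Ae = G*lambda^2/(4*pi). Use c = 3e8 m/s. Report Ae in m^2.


lambda = c / f = 3.0000e+08 / 9.7879e+09 = 0.03065009 m
G_linear = 10^(5.9500/10) = 3.935501
Ae = G_linear * lambda^2 / (4*pi) = 3.935501 * 0.03065009^2 / (4*pi) = 2.942e-04 m^2

2.942e-04 m^2


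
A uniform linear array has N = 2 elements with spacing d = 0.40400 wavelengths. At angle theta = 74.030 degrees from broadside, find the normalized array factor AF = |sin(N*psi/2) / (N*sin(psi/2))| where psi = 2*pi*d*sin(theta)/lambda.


psi = 2*pi*0.40400*sin(74.030 deg) = 2.440439 rad
AF = |sin(2*2.440439/2) / (2*sin(2.440439/2))| = 0.3434

0.3434


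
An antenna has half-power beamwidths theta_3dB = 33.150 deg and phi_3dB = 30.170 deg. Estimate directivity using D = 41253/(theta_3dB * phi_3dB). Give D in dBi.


D_linear = 41253 / (33.150 * 30.170) = 41.24741
D_dBi = 10 * log10(41.24741) = 16.15 dBi

16.15 dBi


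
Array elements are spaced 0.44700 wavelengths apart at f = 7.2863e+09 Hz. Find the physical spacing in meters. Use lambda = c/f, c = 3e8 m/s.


lambda = c / f = 3.0000e+08 / 7.2863e+09 = 0.04117316 m
d = 0.44700 * 0.04117316 = 0.01840 m

0.01840 m


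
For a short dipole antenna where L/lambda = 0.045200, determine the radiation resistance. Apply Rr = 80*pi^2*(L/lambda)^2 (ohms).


Rr = 80 * pi^2 * (0.045200)^2 = 80 * 9.869604 * 2.043040e-03 = 1.613 ohm

1.613 ohm


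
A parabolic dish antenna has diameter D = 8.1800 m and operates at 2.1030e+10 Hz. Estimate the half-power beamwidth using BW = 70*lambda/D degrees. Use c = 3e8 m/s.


lambda = c / f = 3.0000e+08 / 2.1030e+10 = 0.01426534 m
BW = 70 * 0.01426534 / 8.1800 = 0.1221 deg

0.1221 deg


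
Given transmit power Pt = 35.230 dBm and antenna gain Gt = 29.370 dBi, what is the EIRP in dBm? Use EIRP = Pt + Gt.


EIRP = Pt + Gt = 35.230 + 29.370 = 64.60 dBm

64.60 dBm


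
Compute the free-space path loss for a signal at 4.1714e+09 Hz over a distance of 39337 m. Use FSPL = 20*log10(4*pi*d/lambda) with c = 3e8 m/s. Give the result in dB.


lambda = c / f = 3.0000e+08 / 4.1714e+09 = 0.07191830 m
FSPL = 20 * log10(4*pi*39337/0.07191830) = 136.7 dB

136.7 dB


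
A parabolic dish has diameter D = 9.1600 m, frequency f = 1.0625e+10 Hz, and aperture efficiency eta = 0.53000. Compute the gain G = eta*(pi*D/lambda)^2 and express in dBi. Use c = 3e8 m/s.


lambda = c / f = 3.0000e+08 / 1.0625e+10 = 0.02823529 m
G_linear = 0.53000 * (pi * 9.1600 / 0.02823529)^2 = 550531.4
G_dBi = 10 * log10(550531.4) = 57.41 dBi

57.41 dBi


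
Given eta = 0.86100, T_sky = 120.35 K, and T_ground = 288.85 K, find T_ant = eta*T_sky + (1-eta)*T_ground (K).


T_ant = 0.86100 * 120.35 + (1 - 0.86100) * 288.85 = 143.8 K

143.8 K


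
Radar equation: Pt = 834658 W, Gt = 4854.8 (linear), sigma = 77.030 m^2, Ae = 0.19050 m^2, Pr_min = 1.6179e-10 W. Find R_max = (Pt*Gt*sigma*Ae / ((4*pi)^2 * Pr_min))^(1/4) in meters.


R^4 = 834658*4854.8*77.030*0.19050 / ((4*pi)^2 * 1.6179e-10) = 2.327359e+18
R_max = 2.327359e+18^0.25 = 39059 m

39059 m


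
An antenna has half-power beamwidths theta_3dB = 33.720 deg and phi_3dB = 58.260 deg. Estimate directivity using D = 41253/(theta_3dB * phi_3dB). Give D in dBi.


D_linear = 41253 / (33.720 * 58.260) = 20.99895
D_dBi = 10 * log10(20.99895) = 13.22 dBi

13.22 dBi


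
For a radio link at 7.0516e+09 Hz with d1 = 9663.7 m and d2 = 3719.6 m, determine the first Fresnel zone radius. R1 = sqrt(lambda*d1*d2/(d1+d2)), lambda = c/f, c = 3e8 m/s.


lambda = c / f = 3.0000e+08 / 7.0516e+09 = 0.04254354 m
R1 = sqrt(0.04254354 * 9663.7 * 3719.6 / (9663.7 + 3719.6)) = 10.69 m

10.69 m


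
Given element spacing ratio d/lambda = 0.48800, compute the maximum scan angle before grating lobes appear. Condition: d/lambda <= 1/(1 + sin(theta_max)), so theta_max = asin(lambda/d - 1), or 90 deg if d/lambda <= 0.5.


lambda/d - 1 = 1/0.48800 - 1 = 1.049180 >= 1
d/lambda <= 0.5, so the array can scan to endfire without grating lobes: theta_max = 90 deg

90 deg


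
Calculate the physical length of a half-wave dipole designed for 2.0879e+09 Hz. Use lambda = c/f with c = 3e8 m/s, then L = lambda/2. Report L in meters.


lambda = c / f = 3.0000e+08 / 2.0879e+09 = 0.1436850 m
L = lambda / 2 = 0.1436850 / 2 = 0.07184 m

0.07184 m


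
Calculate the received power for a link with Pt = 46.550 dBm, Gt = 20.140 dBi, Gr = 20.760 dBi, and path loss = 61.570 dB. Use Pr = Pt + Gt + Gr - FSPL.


Pr = 46.550 + 20.140 + 20.760 - 61.570 = 25.88 dBm

25.88 dBm


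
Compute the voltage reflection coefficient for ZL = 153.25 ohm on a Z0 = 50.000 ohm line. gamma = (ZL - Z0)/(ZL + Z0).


gamma = (153.25 - 50.000) / (153.25 + 50.000) = 0.5080

0.5080


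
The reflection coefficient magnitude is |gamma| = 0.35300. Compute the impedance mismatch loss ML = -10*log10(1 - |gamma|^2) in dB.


ML = -10 * log10(1 - 0.35300^2) = -10 * log10(0.875391) = 0.5780 dB

0.5780 dB


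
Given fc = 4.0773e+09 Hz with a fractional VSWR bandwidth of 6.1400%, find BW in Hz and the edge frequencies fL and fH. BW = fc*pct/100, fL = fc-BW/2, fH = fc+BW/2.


BW = 4.0773e+09 * 6.1400/100 = 2.503462e+08 Hz
fL = 4.0773e+09 - 2.503462e+08/2 = 3.952e+09 Hz
fH = 4.0773e+09 + 2.503462e+08/2 = 4.202e+09 Hz

BW=2.503e+08 Hz, fL=3.952e+09 Hz, fH=4.202e+09 Hz


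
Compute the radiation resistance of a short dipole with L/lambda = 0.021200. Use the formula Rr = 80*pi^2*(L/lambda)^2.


Rr = 80 * pi^2 * (0.021200)^2 = 80 * 9.869604 * 4.494400e-04 = 0.3549 ohm

0.3549 ohm


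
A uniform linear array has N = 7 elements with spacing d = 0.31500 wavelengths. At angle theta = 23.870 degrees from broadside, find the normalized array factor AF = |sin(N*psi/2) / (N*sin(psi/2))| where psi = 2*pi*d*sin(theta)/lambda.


psi = 2*pi*0.31500*sin(23.870 deg) = 0.8009100 rad
AF = |sin(7*0.8009100/2) / (7*sin(0.8009100/2))| = 0.1217

0.1217


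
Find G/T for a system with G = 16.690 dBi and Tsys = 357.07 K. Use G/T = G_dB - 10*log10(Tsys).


G/T = 16.690 - 10*log10(357.07) = 16.690 - 25.52753 = -8.838 dB/K

-8.838 dB/K


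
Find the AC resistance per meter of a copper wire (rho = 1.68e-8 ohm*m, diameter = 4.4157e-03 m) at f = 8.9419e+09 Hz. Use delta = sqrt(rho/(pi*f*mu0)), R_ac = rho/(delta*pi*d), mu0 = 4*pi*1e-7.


delta = sqrt(1.68e-8 / (pi * 8.9419e+09 * 4*pi*1e-7)) = 6.898583e-07 m
R_ac = 1.68e-8 / (6.898583e-07 * pi * 4.4157e-03) = 1.755 ohm/m

1.755 ohm/m


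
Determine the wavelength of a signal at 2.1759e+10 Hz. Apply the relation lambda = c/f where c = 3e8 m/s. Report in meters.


lambda = c / f = 3.0000e+08 / 2.1759e+10 = 0.01379 m

0.01379 m


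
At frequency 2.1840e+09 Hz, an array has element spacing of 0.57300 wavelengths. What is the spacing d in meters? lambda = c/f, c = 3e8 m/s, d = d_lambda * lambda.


lambda = c / f = 3.0000e+08 / 2.1840e+09 = 0.1373626 m
d = 0.57300 * 0.1373626 = 0.07871 m

0.07871 m


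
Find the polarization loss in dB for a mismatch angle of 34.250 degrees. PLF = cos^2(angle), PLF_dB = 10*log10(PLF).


PLF_linear = cos^2(34.250 deg) = 0.6832506
PLF_dB = 10 * log10(0.6832506) = -1.654 dB

-1.654 dB


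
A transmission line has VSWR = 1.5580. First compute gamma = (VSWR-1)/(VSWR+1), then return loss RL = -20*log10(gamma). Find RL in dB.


gamma = (1.5580 - 1) / (1.5580 + 1) = 0.2181392
RL = -20 * log10(0.2181392) = 13.23 dB

13.23 dB


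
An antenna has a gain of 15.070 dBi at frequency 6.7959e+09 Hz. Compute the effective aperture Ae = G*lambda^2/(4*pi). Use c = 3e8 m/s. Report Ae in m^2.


lambda = c / f = 3.0000e+08 / 6.7959e+09 = 0.04414426 m
G_linear = 10^(15.070/10) = 32.13661
Ae = G_linear * lambda^2 / (4*pi) = 32.13661 * 0.04414426^2 / (4*pi) = 4.984e-03 m^2

4.984e-03 m^2


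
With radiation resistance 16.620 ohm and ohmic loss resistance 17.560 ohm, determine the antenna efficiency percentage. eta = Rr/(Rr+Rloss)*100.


eta = 16.620 / (16.620 + 17.560) * 100 = 48.62%

48.62%


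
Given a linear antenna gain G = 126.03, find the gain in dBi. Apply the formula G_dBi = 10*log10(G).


G_dBi = 10 * log10(126.03) = 21.00 dBi

21.00 dBi


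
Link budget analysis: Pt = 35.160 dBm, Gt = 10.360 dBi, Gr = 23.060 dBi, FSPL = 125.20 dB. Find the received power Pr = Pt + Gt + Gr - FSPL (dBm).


Pr = 35.160 + 10.360 + 23.060 - 125.20 = -56.62 dBm

-56.62 dBm


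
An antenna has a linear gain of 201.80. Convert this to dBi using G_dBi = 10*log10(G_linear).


G_dBi = 10 * log10(201.80) = 23.05 dBi

23.05 dBi


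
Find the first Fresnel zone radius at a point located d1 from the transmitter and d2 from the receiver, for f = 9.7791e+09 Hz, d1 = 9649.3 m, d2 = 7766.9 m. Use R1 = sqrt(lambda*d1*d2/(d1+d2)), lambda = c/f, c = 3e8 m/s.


lambda = c / f = 3.0000e+08 / 9.7791e+09 = 0.03067767 m
R1 = sqrt(0.03067767 * 9649.3 * 7766.9 / (9649.3 + 7766.9)) = 11.49 m

11.49 m


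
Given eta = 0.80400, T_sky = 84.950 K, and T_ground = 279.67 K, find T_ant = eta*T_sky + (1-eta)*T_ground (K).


T_ant = 0.80400 * 84.950 + (1 - 0.80400) * 279.67 = 123.1 K

123.1 K


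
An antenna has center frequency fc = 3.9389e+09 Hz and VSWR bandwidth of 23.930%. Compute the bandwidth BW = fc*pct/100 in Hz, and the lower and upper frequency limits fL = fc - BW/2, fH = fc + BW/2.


BW = 3.9389e+09 * 23.930/100 = 9.425788e+08 Hz
fL = 3.9389e+09 - 9.425788e+08/2 = 3.468e+09 Hz
fH = 3.9389e+09 + 9.425788e+08/2 = 4.410e+09 Hz

BW=9.426e+08 Hz, fL=3.468e+09 Hz, fH=4.410e+09 Hz


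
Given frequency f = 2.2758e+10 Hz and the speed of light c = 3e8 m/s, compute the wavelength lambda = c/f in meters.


lambda = c / f = 3.0000e+08 / 2.2758e+10 = 0.01318 m

0.01318 m


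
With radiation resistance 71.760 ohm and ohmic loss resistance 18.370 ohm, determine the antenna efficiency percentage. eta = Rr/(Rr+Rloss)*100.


eta = 71.760 / (71.760 + 18.370) * 100 = 79.62%

79.62%


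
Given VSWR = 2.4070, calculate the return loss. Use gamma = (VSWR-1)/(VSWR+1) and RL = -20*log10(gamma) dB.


gamma = (2.4070 - 1) / (2.4070 + 1) = 0.4129733
RL = -20 * log10(0.4129733) = 7.682 dB

7.682 dB


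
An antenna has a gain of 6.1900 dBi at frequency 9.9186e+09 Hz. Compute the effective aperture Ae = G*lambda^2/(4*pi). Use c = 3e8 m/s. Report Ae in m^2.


lambda = c / f = 3.0000e+08 / 9.9186e+09 = 0.03024620 m
G_linear = 10^(6.1900/10) = 4.159106
Ae = G_linear * lambda^2 / (4*pi) = 4.159106 * 0.03024620^2 / (4*pi) = 3.028e-04 m^2

3.028e-04 m^2


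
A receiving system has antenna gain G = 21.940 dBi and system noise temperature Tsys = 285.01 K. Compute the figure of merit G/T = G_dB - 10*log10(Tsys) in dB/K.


G/T = 21.940 - 10*log10(285.01) = 21.940 - 24.54860 = -2.609 dB/K

-2.609 dB/K


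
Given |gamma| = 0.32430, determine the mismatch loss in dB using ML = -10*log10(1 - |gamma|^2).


ML = -10 * log10(1 - 0.32430^2) = -10 * log10(0.89482951) = 0.4826 dB

0.4826 dB


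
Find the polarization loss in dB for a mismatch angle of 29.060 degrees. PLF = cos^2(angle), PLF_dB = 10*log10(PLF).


PLF_linear = cos^2(29.060 deg) = 0.7640710
PLF_dB = 10 * log10(0.7640710) = -1.169 dB

-1.169 dB


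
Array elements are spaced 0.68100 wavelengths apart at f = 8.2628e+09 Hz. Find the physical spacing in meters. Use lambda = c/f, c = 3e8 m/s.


lambda = c / f = 3.0000e+08 / 8.2628e+09 = 0.03630731 m
d = 0.68100 * 0.03630731 = 0.02473 m

0.02473 m


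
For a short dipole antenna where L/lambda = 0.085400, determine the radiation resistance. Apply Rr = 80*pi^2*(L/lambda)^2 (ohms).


Rr = 80 * pi^2 * (0.085400)^2 = 80 * 9.869604 * 7.293160e-03 = 5.758 ohm

5.758 ohm


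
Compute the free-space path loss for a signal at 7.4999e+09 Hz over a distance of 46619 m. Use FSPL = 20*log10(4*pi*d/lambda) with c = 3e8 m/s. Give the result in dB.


lambda = c / f = 3.0000e+08 / 7.4999e+09 = 0.04000053 m
FSPL = 20 * log10(4*pi*46619/0.04000053) = 143.3 dB

143.3 dB


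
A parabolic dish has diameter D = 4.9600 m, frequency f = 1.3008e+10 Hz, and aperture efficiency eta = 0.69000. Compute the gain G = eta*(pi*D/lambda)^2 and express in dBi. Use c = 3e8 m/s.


lambda = c / f = 3.0000e+08 / 1.3008e+10 = 0.02306273 m
G_linear = 0.69000 * (pi * 4.9600 / 0.02306273)^2 = 314985.6
G_dBi = 10 * log10(314985.6) = 54.98 dBi

54.98 dBi


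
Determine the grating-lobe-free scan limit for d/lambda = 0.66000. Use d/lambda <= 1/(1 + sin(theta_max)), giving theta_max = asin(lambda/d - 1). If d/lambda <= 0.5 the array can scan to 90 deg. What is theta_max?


lambda/d - 1 = 1/0.66000 - 1 = 0.5151515
theta_max = asin(0.5151515) = 31.01 deg

31.01 deg


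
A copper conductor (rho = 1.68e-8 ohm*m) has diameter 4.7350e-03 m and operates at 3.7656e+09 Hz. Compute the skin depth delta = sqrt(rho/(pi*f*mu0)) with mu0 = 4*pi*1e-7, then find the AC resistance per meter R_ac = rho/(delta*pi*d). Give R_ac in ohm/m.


delta = sqrt(1.68e-8 / (pi * 3.7656e+09 * 4*pi*1e-7)) = 1.063060e-06 m
R_ac = 1.68e-8 / (1.063060e-06 * pi * 4.7350e-03) = 1.062 ohm/m

1.062 ohm/m


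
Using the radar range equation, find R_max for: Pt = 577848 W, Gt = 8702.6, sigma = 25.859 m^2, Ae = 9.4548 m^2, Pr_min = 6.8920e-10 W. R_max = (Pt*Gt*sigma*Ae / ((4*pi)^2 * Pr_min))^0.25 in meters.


R^4 = 577848*8702.6*25.859*9.4548 / ((4*pi)^2 * 6.8920e-10) = 1.129696e+19
R_max = 1.129696e+19^0.25 = 57975 m

57975 m


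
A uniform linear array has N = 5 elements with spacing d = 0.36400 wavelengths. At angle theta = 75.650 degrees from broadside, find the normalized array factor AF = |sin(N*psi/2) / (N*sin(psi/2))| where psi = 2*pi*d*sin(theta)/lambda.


psi = 2*pi*0.36400*sin(75.650 deg) = 2.215722 rad
AF = |sin(5*2.215722/2) / (5*sin(2.215722/2))| = 0.1514

0.1514


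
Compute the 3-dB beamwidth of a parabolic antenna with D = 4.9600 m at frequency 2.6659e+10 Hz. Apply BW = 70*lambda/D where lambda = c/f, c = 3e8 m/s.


lambda = c / f = 3.0000e+08 / 2.6659e+10 = 0.01125324 m
BW = 70 * 0.01125324 / 4.9600 = 0.1588 deg

0.1588 deg


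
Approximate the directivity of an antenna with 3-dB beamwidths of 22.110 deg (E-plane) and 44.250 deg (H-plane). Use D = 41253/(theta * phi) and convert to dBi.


D_linear = 41253 / (22.110 * 44.250) = 42.16514
D_dBi = 10 * log10(42.16514) = 16.25 dBi

16.25 dBi


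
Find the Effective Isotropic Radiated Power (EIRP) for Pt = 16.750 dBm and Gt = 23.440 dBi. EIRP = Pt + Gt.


EIRP = Pt + Gt = 16.750 + 23.440 = 40.19 dBm

40.19 dBm


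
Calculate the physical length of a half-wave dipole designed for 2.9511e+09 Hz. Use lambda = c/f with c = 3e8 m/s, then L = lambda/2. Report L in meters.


lambda = c / f = 3.0000e+08 / 2.9511e+09 = 0.1016570 m
L = lambda / 2 = 0.1016570 / 2 = 0.05083 m

0.05083 m


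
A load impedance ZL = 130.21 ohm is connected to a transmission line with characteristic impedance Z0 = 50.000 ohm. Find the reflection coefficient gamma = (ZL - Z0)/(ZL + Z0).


gamma = (130.21 - 50.000) / (130.21 + 50.000) = 0.4451

0.4451


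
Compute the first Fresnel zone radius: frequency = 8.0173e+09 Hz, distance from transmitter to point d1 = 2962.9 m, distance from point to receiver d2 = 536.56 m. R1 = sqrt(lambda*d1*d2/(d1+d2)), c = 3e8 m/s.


lambda = c / f = 3.0000e+08 / 8.0173e+09 = 0.03741908 m
R1 = sqrt(0.03741908 * 2962.9 * 536.56 / (2962.9 + 536.56)) = 4.123 m

4.123 m


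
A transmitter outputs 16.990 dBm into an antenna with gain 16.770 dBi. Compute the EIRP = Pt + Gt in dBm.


EIRP = Pt + Gt = 16.990 + 16.770 = 33.76 dBm

33.76 dBm


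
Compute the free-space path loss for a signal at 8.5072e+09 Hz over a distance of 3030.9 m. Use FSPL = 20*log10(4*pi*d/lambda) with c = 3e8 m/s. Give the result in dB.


lambda = c / f = 3.0000e+08 / 8.5072e+09 = 0.03526425 m
FSPL = 20 * log10(4*pi*3030.9/0.03526425) = 120.7 dB

120.7 dB


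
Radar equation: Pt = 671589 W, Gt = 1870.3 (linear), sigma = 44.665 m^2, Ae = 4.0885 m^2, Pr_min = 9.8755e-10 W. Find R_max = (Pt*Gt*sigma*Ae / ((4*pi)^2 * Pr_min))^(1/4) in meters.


R^4 = 671589*1870.3*44.665*4.0885 / ((4*pi)^2 * 9.8755e-10) = 1.470847e+18
R_max = 1.470847e+18^0.25 = 34825 m

34825 m


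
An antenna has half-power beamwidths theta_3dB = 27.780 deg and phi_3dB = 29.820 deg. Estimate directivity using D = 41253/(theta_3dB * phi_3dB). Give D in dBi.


D_linear = 41253 / (27.780 * 29.820) = 49.79843
D_dBi = 10 * log10(49.79843) = 16.97 dBi

16.97 dBi


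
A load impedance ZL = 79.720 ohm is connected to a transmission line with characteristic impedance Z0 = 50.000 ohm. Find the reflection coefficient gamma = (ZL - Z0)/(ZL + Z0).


gamma = (79.720 - 50.000) / (79.720 + 50.000) = 0.2291

0.2291


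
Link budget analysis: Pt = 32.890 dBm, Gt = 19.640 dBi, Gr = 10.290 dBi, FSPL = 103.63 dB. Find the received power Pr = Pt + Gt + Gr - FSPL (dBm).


Pr = 32.890 + 19.640 + 10.290 - 103.63 = -40.81 dBm

-40.81 dBm


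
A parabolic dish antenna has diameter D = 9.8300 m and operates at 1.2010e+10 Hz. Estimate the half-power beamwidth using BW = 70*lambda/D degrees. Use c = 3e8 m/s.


lambda = c / f = 3.0000e+08 / 1.2010e+10 = 0.02497918 m
BW = 70 * 0.02497918 / 9.8300 = 0.1779 deg

0.1779 deg


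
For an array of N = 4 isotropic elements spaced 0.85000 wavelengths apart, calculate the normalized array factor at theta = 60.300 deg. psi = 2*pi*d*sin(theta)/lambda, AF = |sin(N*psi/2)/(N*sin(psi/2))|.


psi = 2*pi*0.85000*sin(60.300 deg) = 4.639107 rad
AF = |sin(4*4.639107/2) / (4*sin(4.639107/2))| = 0.04984

0.04984


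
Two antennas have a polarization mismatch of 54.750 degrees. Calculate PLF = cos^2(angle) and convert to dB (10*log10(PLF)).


PLF_linear = cos^2(54.750 deg) = 0.3330966
PLF_dB = 10 * log10(0.3330966) = -4.774 dB

-4.774 dB


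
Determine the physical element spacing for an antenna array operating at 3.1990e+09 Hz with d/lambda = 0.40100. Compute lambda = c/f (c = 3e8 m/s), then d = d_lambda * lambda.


lambda = c / f = 3.0000e+08 / 3.1990e+09 = 0.09377931 m
d = 0.40100 * 0.09377931 = 0.03761 m

0.03761 m


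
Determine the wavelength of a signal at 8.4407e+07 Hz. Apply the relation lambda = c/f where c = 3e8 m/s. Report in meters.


lambda = c / f = 3.0000e+08 / 8.4407e+07 = 3.554 m

3.554 m


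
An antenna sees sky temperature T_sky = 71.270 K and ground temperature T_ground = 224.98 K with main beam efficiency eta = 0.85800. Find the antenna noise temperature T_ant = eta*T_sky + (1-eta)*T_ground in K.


T_ant = 0.85800 * 71.270 + (1 - 0.85800) * 224.98 = 93.10 K

93.10 K


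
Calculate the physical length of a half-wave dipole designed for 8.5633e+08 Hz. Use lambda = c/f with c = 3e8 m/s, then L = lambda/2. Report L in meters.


lambda = c / f = 3.0000e+08 / 8.5633e+08 = 0.3503322 m
L = lambda / 2 = 0.3503322 / 2 = 0.1752 m

0.1752 m


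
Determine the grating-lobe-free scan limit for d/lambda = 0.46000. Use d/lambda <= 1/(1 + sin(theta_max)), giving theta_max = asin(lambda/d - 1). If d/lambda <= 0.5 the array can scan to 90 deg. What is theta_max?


lambda/d - 1 = 1/0.46000 - 1 = 1.173913 >= 1
d/lambda <= 0.5, so the array can scan to endfire without grating lobes: theta_max = 90 deg

90 deg


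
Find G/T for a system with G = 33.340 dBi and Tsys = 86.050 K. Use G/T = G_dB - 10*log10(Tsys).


G/T = 33.340 - 10*log10(86.050) = 33.340 - 19.34751 = 13.99 dB/K

13.99 dB/K


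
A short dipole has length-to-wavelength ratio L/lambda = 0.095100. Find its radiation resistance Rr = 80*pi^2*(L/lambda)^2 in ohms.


Rr = 80 * pi^2 * (0.095100)^2 = 80 * 9.869604 * 9.044010e-03 = 7.141 ohm

7.141 ohm


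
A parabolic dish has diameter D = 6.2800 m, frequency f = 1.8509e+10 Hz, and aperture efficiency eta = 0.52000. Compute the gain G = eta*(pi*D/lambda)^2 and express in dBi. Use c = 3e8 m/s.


lambda = c / f = 3.0000e+08 / 1.8509e+10 = 0.01620833 m
G_linear = 0.52000 * (pi * 6.2800 / 0.01620833)^2 = 770452.4
G_dBi = 10 * log10(770452.4) = 58.87 dBi

58.87 dBi


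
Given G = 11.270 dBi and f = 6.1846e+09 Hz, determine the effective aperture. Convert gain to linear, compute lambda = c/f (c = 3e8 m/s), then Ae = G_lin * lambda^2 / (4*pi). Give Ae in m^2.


lambda = c / f = 3.0000e+08 / 6.1846e+09 = 0.04850758 m
G_linear = 10^(11.270/10) = 13.39677
Ae = G_linear * lambda^2 / (4*pi) = 13.39677 * 0.04850758^2 / (4*pi) = 2.508e-03 m^2

2.508e-03 m^2


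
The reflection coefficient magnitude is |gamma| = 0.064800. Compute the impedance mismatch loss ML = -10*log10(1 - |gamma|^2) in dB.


ML = -10 * log10(1 - 0.064800^2) = -10 * log10(0.99580096) = 0.01827 dB

0.01827 dB


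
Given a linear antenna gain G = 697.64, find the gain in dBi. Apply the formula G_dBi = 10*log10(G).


G_dBi = 10 * log10(697.64) = 28.44 dBi

28.44 dBi


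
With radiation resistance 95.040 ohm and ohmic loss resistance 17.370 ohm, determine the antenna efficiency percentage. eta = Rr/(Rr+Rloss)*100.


eta = 95.040 / (95.040 + 17.370) * 100 = 84.55%

84.55%


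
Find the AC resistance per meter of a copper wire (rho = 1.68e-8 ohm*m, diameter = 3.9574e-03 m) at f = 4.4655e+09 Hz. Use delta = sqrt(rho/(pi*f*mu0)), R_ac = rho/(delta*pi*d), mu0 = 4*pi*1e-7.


delta = sqrt(1.68e-8 / (pi * 4.4655e+09 * 4*pi*1e-7)) = 9.762021e-07 m
R_ac = 1.68e-8 / (9.762021e-07 * pi * 3.9574e-03) = 1.384 ohm/m

1.384 ohm/m


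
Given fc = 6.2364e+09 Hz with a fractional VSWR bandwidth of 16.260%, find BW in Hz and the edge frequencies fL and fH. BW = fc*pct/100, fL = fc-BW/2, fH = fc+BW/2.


BW = 6.2364e+09 * 16.260/100 = 1.014039e+09 Hz
fL = 6.2364e+09 - 1.014039e+09/2 = 5.729e+09 Hz
fH = 6.2364e+09 + 1.014039e+09/2 = 6.743e+09 Hz

BW=1.014e+09 Hz, fL=5.729e+09 Hz, fH=6.743e+09 Hz


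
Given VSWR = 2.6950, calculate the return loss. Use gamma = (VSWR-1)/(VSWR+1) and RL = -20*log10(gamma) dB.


gamma = (2.6950 - 1) / (2.6950 + 1) = 0.4587280
RL = -20 * log10(0.4587280) = 6.769 dB

6.769 dB


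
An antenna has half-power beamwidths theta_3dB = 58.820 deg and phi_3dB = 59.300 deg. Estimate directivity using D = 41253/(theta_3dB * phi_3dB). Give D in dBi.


D_linear = 41253 / (58.820 * 59.300) = 11.82703
D_dBi = 10 * log10(11.82703) = 10.73 dBi

10.73 dBi


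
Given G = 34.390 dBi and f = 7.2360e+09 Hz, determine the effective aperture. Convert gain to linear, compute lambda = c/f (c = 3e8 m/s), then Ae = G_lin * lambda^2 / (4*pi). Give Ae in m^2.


lambda = c / f = 3.0000e+08 / 7.2360e+09 = 0.04145937 m
G_linear = 10^(34.390/10) = 2747.894
Ae = G_linear * lambda^2 / (4*pi) = 2747.894 * 0.04145937^2 / (4*pi) = 0.3759 m^2

0.3759 m^2


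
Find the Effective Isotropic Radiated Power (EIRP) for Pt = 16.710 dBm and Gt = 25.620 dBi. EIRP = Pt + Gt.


EIRP = Pt + Gt = 16.710 + 25.620 = 42.33 dBm

42.33 dBm


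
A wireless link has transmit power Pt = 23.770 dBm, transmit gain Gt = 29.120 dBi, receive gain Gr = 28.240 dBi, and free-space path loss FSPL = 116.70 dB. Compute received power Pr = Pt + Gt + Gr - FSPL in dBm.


Pr = 23.770 + 29.120 + 28.240 - 116.70 = -35.57 dBm

-35.57 dBm


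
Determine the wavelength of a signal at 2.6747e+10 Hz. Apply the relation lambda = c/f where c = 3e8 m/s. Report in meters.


lambda = c / f = 3.0000e+08 / 2.6747e+10 = 0.01122 m

0.01122 m


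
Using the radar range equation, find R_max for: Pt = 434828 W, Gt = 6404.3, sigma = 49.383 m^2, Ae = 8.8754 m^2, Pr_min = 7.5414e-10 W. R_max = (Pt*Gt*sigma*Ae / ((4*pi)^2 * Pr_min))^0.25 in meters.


R^4 = 434828*6404.3*49.383*8.8754 / ((4*pi)^2 * 7.5414e-10) = 1.024903e+19
R_max = 1.024903e+19^0.25 = 56581 m

56581 m


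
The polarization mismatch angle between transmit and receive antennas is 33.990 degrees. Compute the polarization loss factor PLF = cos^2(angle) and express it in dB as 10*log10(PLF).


PLF_linear = cos^2(33.990 deg) = 0.6874651
PLF_dB = 10 * log10(0.6874651) = -1.627 dB

-1.627 dB


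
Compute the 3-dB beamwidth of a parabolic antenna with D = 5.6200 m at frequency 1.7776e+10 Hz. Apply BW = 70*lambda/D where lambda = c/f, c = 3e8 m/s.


lambda = c / f = 3.0000e+08 / 1.7776e+10 = 0.01687669 m
BW = 70 * 0.01687669 / 5.6200 = 0.2102 deg

0.2102 deg


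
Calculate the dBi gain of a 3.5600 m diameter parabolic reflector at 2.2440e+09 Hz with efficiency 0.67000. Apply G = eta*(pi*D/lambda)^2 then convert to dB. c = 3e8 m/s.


lambda = c / f = 3.0000e+08 / 2.2440e+09 = 0.1336898 m
G_linear = 0.67000 * (pi * 3.5600 / 0.1336898)^2 = 4688.976
G_dBi = 10 * log10(4688.976) = 36.71 dBi

36.71 dBi


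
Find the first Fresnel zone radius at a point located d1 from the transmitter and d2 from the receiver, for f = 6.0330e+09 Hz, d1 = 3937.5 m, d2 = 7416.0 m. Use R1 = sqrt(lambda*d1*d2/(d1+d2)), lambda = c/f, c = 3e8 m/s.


lambda = c / f = 3.0000e+08 / 6.0330e+09 = 0.04972650 m
R1 = sqrt(0.04972650 * 3937.5 * 7416.0 / (3937.5 + 7416.0)) = 11.31 m

11.31 m


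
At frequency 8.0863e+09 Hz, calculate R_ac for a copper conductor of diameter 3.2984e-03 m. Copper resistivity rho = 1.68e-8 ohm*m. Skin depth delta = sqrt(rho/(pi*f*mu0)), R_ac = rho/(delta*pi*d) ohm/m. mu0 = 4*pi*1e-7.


delta = sqrt(1.68e-8 / (pi * 8.0863e+09 * 4*pi*1e-7)) = 7.254372e-07 m
R_ac = 1.68e-8 / (7.254372e-07 * pi * 3.2984e-03) = 2.235 ohm/m

2.235 ohm/m


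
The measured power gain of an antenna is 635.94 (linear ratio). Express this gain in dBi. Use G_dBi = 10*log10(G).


G_dBi = 10 * log10(635.94) = 28.03 dBi

28.03 dBi


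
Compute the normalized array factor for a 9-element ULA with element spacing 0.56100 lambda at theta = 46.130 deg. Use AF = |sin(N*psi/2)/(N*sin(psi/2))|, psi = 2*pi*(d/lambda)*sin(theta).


psi = 2*pi*0.56100*sin(46.130 deg) = 2.541126 rad
AF = |sin(9*2.541126/2) / (9*sin(2.541126/2))| = 0.1053

0.1053


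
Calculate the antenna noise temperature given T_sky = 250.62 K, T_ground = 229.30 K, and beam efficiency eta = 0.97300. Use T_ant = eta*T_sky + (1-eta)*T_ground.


T_ant = 0.97300 * 250.62 + (1 - 0.97300) * 229.30 = 250.0 K

250.0 K


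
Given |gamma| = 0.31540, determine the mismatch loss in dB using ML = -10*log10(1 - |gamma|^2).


ML = -10 * log10(1 - 0.31540^2) = -10 * log10(0.90052284) = 0.4551 dB

0.4551 dB


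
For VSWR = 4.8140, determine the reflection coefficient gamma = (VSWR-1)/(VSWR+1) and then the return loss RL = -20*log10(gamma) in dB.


gamma = (4.8140 - 1) / (4.8140 + 1) = 0.6560028
RL = -20 * log10(0.6560028) = 3.662 dB

3.662 dB


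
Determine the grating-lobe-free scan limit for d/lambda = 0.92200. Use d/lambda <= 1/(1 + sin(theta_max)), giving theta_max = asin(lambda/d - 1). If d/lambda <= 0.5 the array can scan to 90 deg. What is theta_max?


lambda/d - 1 = 1/0.92200 - 1 = 0.08459870
theta_max = asin(0.08459870) = 4.853 deg

4.853 deg


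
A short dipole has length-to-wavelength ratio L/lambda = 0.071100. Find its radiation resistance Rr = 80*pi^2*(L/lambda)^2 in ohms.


Rr = 80 * pi^2 * (0.071100)^2 = 80 * 9.869604 * 5.055210e-03 = 3.991 ohm

3.991 ohm


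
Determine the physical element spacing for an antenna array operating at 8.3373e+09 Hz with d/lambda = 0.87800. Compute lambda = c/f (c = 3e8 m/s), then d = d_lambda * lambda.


lambda = c / f = 3.0000e+08 / 8.3373e+09 = 0.03598287 m
d = 0.87800 * 0.03598287 = 0.03159 m

0.03159 m


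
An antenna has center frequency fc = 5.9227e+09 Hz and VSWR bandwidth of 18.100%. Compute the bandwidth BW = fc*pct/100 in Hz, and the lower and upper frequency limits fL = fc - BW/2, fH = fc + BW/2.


BW = 5.9227e+09 * 18.100/100 = 1.072009e+09 Hz
fL = 5.9227e+09 - 1.072009e+09/2 = 5.387e+09 Hz
fH = 5.9227e+09 + 1.072009e+09/2 = 6.459e+09 Hz

BW=1.072e+09 Hz, fL=5.387e+09 Hz, fH=6.459e+09 Hz


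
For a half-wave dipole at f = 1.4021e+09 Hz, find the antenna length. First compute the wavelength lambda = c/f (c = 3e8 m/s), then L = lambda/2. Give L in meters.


lambda = c / f = 3.0000e+08 / 1.4021e+09 = 0.2139648 m
L = lambda / 2 = 0.2139648 / 2 = 0.1070 m

0.1070 m


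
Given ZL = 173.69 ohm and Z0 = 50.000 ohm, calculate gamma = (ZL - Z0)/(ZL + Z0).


gamma = (173.69 - 50.000) / (173.69 + 50.000) = 0.5530

0.5530


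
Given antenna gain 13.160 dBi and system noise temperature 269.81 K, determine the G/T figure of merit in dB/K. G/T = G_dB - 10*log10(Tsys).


G/T = 13.160 - 10*log10(269.81) = 13.160 - 24.31058 = -11.15 dB/K

-11.15 dB/K


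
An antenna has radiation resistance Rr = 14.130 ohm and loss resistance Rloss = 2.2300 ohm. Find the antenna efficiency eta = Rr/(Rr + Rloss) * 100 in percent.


eta = 14.130 / (14.130 + 2.2300) * 100 = 86.37%

86.37%


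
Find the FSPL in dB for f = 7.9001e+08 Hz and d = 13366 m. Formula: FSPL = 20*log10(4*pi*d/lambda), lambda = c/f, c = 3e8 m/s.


lambda = c / f = 3.0000e+08 / 7.9001e+08 = 0.3797420 m
FSPL = 20 * log10(4*pi*13366/0.3797420) = 112.9 dB

112.9 dB


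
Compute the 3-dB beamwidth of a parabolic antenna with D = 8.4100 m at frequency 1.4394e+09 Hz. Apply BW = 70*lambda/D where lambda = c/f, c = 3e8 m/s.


lambda = c / f = 3.0000e+08 / 1.4394e+09 = 0.2084202 m
BW = 70 * 0.2084202 / 8.4100 = 1.735 deg

1.735 deg


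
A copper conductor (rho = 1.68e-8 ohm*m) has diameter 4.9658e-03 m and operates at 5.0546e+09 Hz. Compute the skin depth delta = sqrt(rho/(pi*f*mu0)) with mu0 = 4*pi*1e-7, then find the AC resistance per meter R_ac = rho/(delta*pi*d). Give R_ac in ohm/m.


delta = sqrt(1.68e-8 / (pi * 5.0546e+09 * 4*pi*1e-7)) = 9.175535e-07 m
R_ac = 1.68e-8 / (9.175535e-07 * pi * 4.9658e-03) = 1.174 ohm/m

1.174 ohm/m


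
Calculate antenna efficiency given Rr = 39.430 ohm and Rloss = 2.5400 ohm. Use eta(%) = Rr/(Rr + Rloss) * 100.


eta = 39.430 / (39.430 + 2.5400) * 100 = 93.95%

93.95%


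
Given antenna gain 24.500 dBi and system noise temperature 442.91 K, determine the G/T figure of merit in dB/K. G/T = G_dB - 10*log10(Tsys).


G/T = 24.500 - 10*log10(442.91) = 24.500 - 26.46315 = -1.963 dB/K

-1.963 dB/K


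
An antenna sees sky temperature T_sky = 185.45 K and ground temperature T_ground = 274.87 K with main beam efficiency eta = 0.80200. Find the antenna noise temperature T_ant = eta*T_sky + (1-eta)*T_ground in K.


T_ant = 0.80200 * 185.45 + (1 - 0.80200) * 274.87 = 203.2 K

203.2 K


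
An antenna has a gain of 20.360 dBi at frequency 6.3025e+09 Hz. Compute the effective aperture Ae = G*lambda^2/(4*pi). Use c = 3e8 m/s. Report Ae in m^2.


lambda = c / f = 3.0000e+08 / 6.3025e+09 = 0.04760016 m
G_linear = 10^(20.360/10) = 108.6426
Ae = G_linear * lambda^2 / (4*pi) = 108.6426 * 0.04760016^2 / (4*pi) = 0.01959 m^2

0.01959 m^2


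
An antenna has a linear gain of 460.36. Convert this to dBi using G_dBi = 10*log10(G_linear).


G_dBi = 10 * log10(460.36) = 26.63 dBi

26.63 dBi


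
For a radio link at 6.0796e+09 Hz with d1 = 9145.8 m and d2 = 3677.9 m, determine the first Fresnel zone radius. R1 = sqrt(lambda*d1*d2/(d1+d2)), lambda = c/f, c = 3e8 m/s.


lambda = c / f = 3.0000e+08 / 6.0796e+09 = 0.04934535 m
R1 = sqrt(0.04934535 * 9145.8 * 3677.9 / (9145.8 + 3677.9)) = 11.38 m

11.38 m


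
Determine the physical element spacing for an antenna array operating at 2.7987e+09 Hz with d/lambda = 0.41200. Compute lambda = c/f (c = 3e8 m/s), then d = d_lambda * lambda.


lambda = c / f = 3.0000e+08 / 2.7987e+09 = 0.1071926 m
d = 0.41200 * 0.1071926 = 0.04416 m

0.04416 m


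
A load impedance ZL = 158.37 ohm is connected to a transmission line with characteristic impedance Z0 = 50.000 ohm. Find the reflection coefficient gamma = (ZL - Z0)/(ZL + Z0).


gamma = (158.37 - 50.000) / (158.37 + 50.000) = 0.5201

0.5201


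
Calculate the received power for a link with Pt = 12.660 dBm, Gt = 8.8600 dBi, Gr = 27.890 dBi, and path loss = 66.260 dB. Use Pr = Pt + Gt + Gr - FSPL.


Pr = 12.660 + 8.8600 + 27.890 - 66.260 = -16.85 dBm

-16.85 dBm


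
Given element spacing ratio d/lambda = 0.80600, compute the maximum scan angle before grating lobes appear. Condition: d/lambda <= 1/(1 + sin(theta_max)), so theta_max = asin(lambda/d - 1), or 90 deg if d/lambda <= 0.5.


lambda/d - 1 = 1/0.80600 - 1 = 0.2406948
theta_max = asin(0.2406948) = 13.93 deg

13.93 deg


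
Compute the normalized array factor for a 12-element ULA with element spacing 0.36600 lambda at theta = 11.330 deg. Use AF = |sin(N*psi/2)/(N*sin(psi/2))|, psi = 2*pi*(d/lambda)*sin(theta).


psi = 2*pi*0.36600*sin(11.330 deg) = 0.4517874 rad
AF = |sin(12*0.4517874/2) / (12*sin(0.4517874/2))| = 0.1554

0.1554


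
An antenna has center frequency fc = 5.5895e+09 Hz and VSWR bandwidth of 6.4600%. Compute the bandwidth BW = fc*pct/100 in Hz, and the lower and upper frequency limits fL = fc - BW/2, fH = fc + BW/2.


BW = 5.5895e+09 * 6.4600/100 = 3.610817e+08 Hz
fL = 5.5895e+09 - 3.610817e+08/2 = 5.409e+09 Hz
fH = 5.5895e+09 + 3.610817e+08/2 = 5.770e+09 Hz

BW=3.611e+08 Hz, fL=5.409e+09 Hz, fH=5.770e+09 Hz


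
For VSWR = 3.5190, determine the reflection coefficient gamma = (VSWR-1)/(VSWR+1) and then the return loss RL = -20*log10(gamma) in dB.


gamma = (3.5190 - 1) / (3.5190 + 1) = 0.5574242
RL = -20 * log10(0.5574242) = 5.076 dB

5.076 dB


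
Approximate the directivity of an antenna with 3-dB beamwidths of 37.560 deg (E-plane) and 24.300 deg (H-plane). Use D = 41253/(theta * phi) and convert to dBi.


D_linear = 41253 / (37.560 * 24.300) = 45.19846
D_dBi = 10 * log10(45.19846) = 16.55 dBi

16.55 dBi


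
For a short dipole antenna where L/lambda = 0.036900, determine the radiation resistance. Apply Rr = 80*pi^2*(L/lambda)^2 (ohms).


Rr = 80 * pi^2 * (0.036900)^2 = 80 * 9.869604 * 1.361610e-03 = 1.075 ohm

1.075 ohm


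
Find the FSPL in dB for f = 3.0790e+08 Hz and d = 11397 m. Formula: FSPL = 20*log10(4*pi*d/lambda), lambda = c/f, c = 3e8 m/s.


lambda = c / f = 3.0000e+08 / 3.0790e+08 = 0.9743423 m
FSPL = 20 * log10(4*pi*11397/0.9743423) = 103.3 dB

103.3 dB


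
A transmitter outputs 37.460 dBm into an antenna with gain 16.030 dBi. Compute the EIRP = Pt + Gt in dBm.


EIRP = Pt + Gt = 37.460 + 16.030 = 53.49 dBm

53.49 dBm


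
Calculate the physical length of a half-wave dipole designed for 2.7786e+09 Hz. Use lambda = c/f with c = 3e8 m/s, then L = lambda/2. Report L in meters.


lambda = c / f = 3.0000e+08 / 2.7786e+09 = 0.1079680 m
L = lambda / 2 = 0.1079680 / 2 = 0.05398 m

0.05398 m


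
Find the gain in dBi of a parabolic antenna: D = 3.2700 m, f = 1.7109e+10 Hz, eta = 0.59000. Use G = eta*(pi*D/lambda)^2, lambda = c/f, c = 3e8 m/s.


lambda = c / f = 3.0000e+08 / 1.7109e+10 = 0.01753463 m
G_linear = 0.59000 * (pi * 3.2700 / 0.01753463)^2 = 202513.5
G_dBi = 10 * log10(202513.5) = 53.06 dBi

53.06 dBi


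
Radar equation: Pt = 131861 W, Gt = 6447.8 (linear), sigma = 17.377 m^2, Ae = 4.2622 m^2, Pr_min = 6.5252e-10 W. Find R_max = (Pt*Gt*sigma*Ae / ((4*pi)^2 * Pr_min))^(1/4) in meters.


R^4 = 131861*6447.8*17.377*4.2622 / ((4*pi)^2 * 6.5252e-10) = 6.111151e+17
R_max = 6.111151e+17^0.25 = 27960 m

27960 m


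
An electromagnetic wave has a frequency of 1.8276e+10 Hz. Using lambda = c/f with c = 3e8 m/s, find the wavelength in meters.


lambda = c / f = 3.0000e+08 / 1.8276e+10 = 0.01641 m

0.01641 m


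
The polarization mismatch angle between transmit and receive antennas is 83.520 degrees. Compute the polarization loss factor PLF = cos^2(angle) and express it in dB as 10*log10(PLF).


PLF_linear = cos^2(83.520 deg) = 0.01273656
PLF_dB = 10 * log10(0.01273656) = -18.95 dB

-18.95 dB
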